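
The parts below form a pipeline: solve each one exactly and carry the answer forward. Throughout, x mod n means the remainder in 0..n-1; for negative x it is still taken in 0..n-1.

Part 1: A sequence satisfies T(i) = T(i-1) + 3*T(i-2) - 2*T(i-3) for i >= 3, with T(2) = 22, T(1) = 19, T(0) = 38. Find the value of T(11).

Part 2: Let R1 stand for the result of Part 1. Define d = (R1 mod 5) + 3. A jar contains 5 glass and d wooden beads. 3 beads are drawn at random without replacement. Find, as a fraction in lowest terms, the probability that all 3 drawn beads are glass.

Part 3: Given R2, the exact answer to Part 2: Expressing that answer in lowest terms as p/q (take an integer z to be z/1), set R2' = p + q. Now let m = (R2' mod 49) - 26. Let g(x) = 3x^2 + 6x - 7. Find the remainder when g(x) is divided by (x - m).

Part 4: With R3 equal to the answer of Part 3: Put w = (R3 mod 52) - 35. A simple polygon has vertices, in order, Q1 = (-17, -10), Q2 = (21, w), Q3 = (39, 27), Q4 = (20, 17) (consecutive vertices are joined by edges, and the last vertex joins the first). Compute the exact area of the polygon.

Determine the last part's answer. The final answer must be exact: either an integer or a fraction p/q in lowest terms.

821/2

Part 1: T(3) = 1*(22) + 3*(19) - 2*(38) = 3; iterating: T(3)=3, T(4)=31, T(5)=-4, T(6)=83, T(7)=9, T(8)=266, T(9)=127, T(10)=907, T(11)=756; answer 756
Part 2: R1 = 756; d = 4; total draws C(9,3) = 84; favorable C(5,3) = 10; P = 5/42; answer 5/42
Part 3: R2 = 5/42; threaded value p + q = 47; m = 21; remainder = value at the root: 3*(21)^2 + 6*(21)^1 - 7 = (1323) + (126) + (-7) = 1442; answer 1442
Part 4: R3 = 1442; w = 3; cross terms: (-17*3 - 21*-10)=159, (21*27 - 39*3)=450, (39*17 - 20*27)=123, (20*-10 - -17*17)=89; twice the area = |821| = 821; area = 821/2; answer 821/2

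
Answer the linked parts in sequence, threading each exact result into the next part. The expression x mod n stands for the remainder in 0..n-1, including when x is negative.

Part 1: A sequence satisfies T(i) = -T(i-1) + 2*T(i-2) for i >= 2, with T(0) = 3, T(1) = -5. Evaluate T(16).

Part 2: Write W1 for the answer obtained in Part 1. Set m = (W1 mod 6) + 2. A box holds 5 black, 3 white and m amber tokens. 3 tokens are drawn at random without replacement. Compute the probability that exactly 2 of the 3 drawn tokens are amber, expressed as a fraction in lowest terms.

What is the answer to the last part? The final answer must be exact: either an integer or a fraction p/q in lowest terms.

Part 1: T(2) = -1*(-5) + 2*(3) = 11; iterating: T(2)=11, T(3)=-21, T(4)=43, T(5)=-85, T(6)=171, T(7)=-341, T(8)=683, T(9)=-1365, T(10)=2731, T(11)=-5461, T(12)=10923, T(13)=-21845, T(14)=43691, T(15)=-87381, T(16)=174763; answer 174763
Part 2: W1 = 174763; m = 3; total draws C(11,3) = 165; favorable C(3,2)*C(8,1) = 24; P = 8/55; answer 8/55

8/55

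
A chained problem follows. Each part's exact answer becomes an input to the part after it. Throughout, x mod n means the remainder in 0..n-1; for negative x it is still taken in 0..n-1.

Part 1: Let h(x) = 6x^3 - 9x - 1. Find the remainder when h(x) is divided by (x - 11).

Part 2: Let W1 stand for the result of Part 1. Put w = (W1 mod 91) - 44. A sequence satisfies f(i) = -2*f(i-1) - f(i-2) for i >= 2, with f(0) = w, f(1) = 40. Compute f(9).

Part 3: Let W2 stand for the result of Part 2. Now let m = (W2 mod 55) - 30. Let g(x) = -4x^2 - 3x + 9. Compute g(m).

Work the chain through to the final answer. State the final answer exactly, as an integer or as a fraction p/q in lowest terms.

Part 1: remainder = value at the root: 6*(11)^3 - 9*(11)^1 - 1 = (7986) + (-99) + (-1) = 7886; answer 7886
Part 2: W1 = 7886; w = 16; f(2) = -2*(40) - 1*(16) = -96; iterating: f(2)=-96, f(3)=152, f(4)=-208, f(5)=264, f(6)=-320, f(7)=376, f(8)=-432, f(9)=488; answer 488
Part 3: W2 = 488; m = 18; -4*(18)^2 - 3*(18)^1 + 9 = (-1296) + (-54) + (9) = -1341; answer -1341

-1341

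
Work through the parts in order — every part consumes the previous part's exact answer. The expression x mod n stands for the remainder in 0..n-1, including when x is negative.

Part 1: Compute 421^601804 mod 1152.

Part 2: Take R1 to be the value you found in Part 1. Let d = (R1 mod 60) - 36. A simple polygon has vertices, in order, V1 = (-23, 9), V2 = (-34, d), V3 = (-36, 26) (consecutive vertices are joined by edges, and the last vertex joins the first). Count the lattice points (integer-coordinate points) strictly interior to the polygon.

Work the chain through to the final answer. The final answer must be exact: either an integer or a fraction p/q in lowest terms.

223

Part 1: squarings mod 1152: 421^1=421, 421^2=985, 421^4=241, 421^8=481, 421^16=961, 421^32=769, 421^64=385, 421^128=769, 421^256=385, 421^512=769, 421^1024=385, 421^2048=769, 421^4096=385, 421^8192=769, 421^16384=385, 421^32768=769, 421^65536=385, 421^131072=769, 421^262144=385, 421^524288=769; 421^601804 = 421^4 * 421^8 * 421^64 * 421^128 * 421^512 * 421^1024 * 421^2048 * 421^8192 * 421^65536 * 421^524288 = 1105 (mod 1152); answer 1105
Part 2: R1 = 1105; d = -11; cross terms: (-23*-11 - -34*9)=559, (-34*26 - -36*-11)=-1280, (-36*9 - -23*26)=274; twice the area = |-447| = 447; area = 447/2; boundary points = 1 + 1 + 1 = 3; strictly interior points = area - boundary/2 + 1 = 223; answer 223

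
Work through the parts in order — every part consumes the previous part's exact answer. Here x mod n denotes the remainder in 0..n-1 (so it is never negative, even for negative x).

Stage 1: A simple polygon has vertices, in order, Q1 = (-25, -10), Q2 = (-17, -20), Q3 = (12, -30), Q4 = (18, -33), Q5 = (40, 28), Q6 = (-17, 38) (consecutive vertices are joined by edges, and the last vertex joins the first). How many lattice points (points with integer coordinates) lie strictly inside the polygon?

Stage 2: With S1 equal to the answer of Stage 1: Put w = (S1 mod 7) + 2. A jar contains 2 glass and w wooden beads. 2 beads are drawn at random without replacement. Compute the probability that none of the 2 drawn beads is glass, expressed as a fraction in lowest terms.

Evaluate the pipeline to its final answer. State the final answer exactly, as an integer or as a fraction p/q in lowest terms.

Stage 1: cross terms: (-25*-20 - -17*-10)=330, (-17*-30 - 12*-20)=750, (12*-33 - 18*-30)=144, (18*28 - 40*-33)=1824, (40*38 - -17*28)=1996, (-17*-10 - -25*38)=1120; twice the area = |6164| = 6164; area = 3082; boundary points = 2 + 1 + 3 + 1 + 1 + 8 = 16; strictly interior points = area - boundary/2 + 1 = 3075; answer 3075
Stage 2: S1 = 3075; w = 4; total draws C(6,2) = 15; favorable C(4,2) = 6; P = 2/5; answer 2/5

2/5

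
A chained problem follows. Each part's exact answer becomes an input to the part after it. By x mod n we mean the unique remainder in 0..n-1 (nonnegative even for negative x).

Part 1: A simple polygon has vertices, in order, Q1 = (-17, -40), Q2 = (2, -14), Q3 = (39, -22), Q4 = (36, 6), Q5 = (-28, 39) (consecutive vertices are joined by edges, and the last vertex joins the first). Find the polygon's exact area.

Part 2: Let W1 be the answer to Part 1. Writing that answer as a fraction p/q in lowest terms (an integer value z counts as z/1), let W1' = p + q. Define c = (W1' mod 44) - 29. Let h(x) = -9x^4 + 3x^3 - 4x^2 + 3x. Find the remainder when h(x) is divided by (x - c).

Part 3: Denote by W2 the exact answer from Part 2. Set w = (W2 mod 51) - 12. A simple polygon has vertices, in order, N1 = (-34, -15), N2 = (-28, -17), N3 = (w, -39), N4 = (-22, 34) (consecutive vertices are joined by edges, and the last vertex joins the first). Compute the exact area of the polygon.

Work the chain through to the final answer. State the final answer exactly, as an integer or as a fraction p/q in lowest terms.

Part 1: cross terms: (-17*-14 - 2*-40)=318, (2*-22 - 39*-14)=502, (39*6 - 36*-22)=1026, (36*39 - -28*6)=1572, (-28*-40 - -17*39)=1783; twice the area = |5201| = 5201; area = 5201/2; answer 5201/2
Part 2: W1 = 5201/2; threaded value p + q = 5203; c = -18; remainder = value at the root: -9*(-18)^4 + 3*(-18)^3 - 4*(-18)^2 + 3*(-18)^1 = (-944784) + (-17496) + (-1296) + (-54) = -963630; answer -963630
Part 3: W2 = -963630; w = 3; cross terms: (-34*-17 - -28*-15)=158, (-28*-39 - 3*-17)=1143, (3*34 - -22*-39)=-756, (-22*-15 - -34*34)=1486; twice the area = |2031| = 2031; area = 2031/2; answer 2031/2

2031/2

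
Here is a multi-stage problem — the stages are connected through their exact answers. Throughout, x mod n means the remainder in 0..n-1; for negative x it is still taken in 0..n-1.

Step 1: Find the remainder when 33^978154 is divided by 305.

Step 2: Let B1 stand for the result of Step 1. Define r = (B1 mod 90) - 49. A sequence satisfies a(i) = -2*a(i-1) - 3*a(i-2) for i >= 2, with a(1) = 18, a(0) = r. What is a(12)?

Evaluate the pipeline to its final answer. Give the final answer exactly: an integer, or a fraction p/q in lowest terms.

Step 1: squarings mod 305: 33^1=33, 33^2=174, 33^4=81, 33^8=156, 33^16=241, 33^32=131, 33^64=81, 33^128=156, 33^256=241, 33^512=131, 33^1024=81, 33^2048=156, 33^4096=241, 33^8192=131, 33^16384=81, 33^32768=156, 33^65536=241, 33^131072=131, 33^262144=81, 33^524288=156; 33^978154 = 33^2 * 33^8 * 33^32 * 33^64 * 33^128 * 33^1024 * 33^2048 * 33^8192 * 33^16384 * 33^32768 * 33^131072 * 33^262144 * 33^524288 = 224 (mod 305); answer 224
Step 2: B1 = 224; r = -5; a(2) = -2*(18) - 3*(-5) = -21; iterating: a(2)=-21, a(3)=-12, a(4)=87, a(5)=-138, a(6)=15, a(7)=384, a(8)=-813, a(9)=474, a(10)=1491, a(11)=-4404, a(12)=4335; answer 4335

4335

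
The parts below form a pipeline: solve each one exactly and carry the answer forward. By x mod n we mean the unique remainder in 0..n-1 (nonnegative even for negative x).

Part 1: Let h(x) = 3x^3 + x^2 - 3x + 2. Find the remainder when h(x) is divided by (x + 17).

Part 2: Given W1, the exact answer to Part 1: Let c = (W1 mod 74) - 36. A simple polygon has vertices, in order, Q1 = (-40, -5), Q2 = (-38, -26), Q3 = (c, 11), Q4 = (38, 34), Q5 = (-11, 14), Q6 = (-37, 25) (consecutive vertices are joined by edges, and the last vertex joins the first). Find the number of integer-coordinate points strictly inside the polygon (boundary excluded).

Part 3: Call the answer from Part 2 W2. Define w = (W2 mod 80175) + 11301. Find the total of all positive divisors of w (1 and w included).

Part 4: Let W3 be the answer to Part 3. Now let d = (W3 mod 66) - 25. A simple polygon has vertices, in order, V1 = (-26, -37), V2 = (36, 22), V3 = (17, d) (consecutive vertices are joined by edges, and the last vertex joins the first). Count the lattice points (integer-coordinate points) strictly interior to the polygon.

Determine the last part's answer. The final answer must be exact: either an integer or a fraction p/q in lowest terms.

524

Part 1: remainder = value at the root: 3*(-17)^3 + 1*(-17)^2 - 3*(-17)^1 + 2 = (-14739) + (289) + (51) + (2) = -14397; answer -14397
Part 2: W1 = -14397; c = -3; cross terms: (-40*-26 - -38*-5)=850, (-38*11 - -3*-26)=-496, (-3*34 - 38*11)=-520, (38*14 - -11*34)=906, (-11*25 - -37*14)=243, (-37*-5 - -40*25)=1185; twice the area = |2168| = 2168; area = 1084; boundary points = 1 + 1 + 1 + 1 + 1 + 3 = 8; strictly interior points = area - boundary/2 + 1 = 1081; answer 1081
Part 3: W2 = 1081; w = 12382; 12382 = 2 * 41 * 151; sigma = (1 + 2) * (1 + 41) * (1 + 151) = 3 * 42 * 152 = 19152; answer 19152
Part 4: W3 = 19152; d = -13; cross terms: (-26*22 - 36*-37)=760, (36*-13 - 17*22)=-842, (17*-37 - -26*-13)=-967; twice the area = |-1049| = 1049; area = 1049/2; boundary points = 1 + 1 + 1 = 3; strictly interior points = area - boundary/2 + 1 = 524; answer 524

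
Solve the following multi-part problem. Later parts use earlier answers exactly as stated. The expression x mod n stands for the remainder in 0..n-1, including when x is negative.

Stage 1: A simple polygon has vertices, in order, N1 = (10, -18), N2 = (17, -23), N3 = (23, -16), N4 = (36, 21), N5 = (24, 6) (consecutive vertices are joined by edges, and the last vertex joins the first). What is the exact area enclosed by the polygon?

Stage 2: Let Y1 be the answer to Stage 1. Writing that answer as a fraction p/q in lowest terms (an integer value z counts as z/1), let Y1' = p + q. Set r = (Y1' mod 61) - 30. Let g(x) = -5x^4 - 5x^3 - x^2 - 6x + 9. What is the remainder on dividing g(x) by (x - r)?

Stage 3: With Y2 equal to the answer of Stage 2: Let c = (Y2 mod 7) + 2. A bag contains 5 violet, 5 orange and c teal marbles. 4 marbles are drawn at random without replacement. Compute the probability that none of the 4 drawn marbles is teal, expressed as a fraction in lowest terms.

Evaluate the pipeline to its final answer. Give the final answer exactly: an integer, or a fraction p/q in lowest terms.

Stage 1: cross terms: (10*-23 - 17*-18)=76, (17*-16 - 23*-23)=257, (23*21 - 36*-16)=1059, (36*6 - 24*21)=-288, (24*-18 - 10*6)=-492; twice the area = |612| = 612; area = 306; answer 306
Stage 2: Y1 = 306; threaded value p + q = 307; r = -28; remainder = value at the root: -5*(-28)^4 - 5*(-28)^3 - 1*(-28)^2 - 6*(-28)^1 + 9 = (-3073280) + (109760) + (-784) + (168) + (9) = -2964127; answer -2964127
Stage 3: Y2 = -2964127; c = 4; total draws C(14,4) = 1001; favorable C(10,4) = 210; P = 30/143; answer 30/143

30/143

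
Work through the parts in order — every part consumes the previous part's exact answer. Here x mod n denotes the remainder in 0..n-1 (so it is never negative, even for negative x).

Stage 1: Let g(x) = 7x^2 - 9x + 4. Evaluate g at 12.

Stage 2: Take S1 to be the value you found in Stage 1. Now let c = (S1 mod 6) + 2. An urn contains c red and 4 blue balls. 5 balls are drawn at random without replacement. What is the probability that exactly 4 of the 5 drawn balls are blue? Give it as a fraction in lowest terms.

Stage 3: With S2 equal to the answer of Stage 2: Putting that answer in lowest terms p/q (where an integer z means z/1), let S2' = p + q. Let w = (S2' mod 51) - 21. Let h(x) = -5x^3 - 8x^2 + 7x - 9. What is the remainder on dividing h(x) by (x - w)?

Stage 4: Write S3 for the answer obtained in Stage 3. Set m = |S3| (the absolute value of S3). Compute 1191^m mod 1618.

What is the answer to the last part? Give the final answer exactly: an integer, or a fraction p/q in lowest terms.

441

Stage 1: 7*(12)^2 - 9*(12)^1 + 4 = (1008) + (-108) + (4) = 904; answer 904
Stage 2: S1 = 904; c = 6; total draws C(10,5) = 252; favorable C(4,4)*C(6,1) = 6; P = 1/42; answer 1/42
Stage 3: S2 = 1/42; threaded value p + q = 43; w = 22; remainder = value at the root: -5*(22)^3 - 8*(22)^2 + 7*(22)^1 - 9 = (-53240) + (-3872) + (154) + (-9) = -56967; answer -56967
Stage 4: S3 = -56967; m = 56967; squarings mod 1618: 1191^1=1191, 1191^2=1113, 1191^4=999, 1191^8=1313, 1191^16=799, 1191^32=909, 1191^64=1101, 1191^128=319, 1191^256=1445, 1191^512=805, 1191^1024=825, 1191^2048=1065, 1191^4096=7, 1191^8192=49, 1191^16384=783, 1191^32768=1485; 1191^56967 = 1191^1 * 1191^2 * 1191^4 * 1191^128 * 1191^512 * 1191^1024 * 1191^2048 * 1191^4096 * 1191^16384 * 1191^32768 = 441 (mod 1618); answer 441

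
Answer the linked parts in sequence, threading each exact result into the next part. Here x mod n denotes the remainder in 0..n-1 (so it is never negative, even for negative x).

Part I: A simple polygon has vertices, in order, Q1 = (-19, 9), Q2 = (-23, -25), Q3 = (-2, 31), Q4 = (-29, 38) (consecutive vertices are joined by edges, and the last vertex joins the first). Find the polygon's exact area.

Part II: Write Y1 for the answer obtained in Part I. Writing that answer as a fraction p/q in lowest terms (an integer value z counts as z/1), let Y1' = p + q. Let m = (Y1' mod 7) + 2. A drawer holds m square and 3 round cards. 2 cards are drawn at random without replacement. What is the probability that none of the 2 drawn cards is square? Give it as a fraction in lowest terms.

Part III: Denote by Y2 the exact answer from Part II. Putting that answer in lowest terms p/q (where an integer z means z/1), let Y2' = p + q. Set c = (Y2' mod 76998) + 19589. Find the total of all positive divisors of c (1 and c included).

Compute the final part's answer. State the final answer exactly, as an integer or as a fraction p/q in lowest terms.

23520

Part I: cross terms: (-19*-25 - -23*9)=682, (-23*31 - -2*-25)=-763, (-2*38 - -29*31)=823, (-29*9 - -19*38)=461; twice the area = |1203| = 1203; area = 1203/2; answer 1203/2
Part II: Y1 = 1203/2; threaded value p + q = 1205; m = 3; total draws C(6,2) = 15; favorable C(3,2) = 3; P = 1/5; answer 1/5
Part III: Y2 = 1/5; threaded value p + q = 6; c = 19595; 19595 = 5 * 3919; sigma = (1 + 5) * (1 + 3919) = 6 * 3920 = 23520; answer 23520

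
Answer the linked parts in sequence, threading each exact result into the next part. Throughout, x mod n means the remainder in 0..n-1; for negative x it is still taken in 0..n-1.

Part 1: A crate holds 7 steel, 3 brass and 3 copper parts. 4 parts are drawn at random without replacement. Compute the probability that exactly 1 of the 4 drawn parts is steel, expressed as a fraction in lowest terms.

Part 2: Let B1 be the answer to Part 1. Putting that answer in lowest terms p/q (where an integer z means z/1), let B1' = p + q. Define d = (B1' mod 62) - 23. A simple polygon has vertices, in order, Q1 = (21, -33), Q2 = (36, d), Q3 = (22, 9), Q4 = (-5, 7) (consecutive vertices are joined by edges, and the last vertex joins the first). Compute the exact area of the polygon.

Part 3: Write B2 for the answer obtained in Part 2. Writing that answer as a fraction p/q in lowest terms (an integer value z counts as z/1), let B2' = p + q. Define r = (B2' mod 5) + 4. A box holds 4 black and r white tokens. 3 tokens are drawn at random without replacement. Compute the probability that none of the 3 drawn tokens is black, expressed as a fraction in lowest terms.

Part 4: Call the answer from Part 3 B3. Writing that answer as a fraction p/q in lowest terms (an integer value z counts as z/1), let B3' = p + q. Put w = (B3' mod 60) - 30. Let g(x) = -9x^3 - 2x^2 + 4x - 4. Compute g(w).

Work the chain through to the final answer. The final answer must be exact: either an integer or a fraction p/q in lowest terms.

108349

Part 1: total draws C(13,4) = 715; favorable C(7,1)*C(6,3) = 140; P = 28/143; answer 28/143
Part 2: B1 = 28/143; threaded value p + q = 171; d = 24; cross terms: (21*24 - 36*-33)=1692, (36*9 - 22*24)=-204, (22*7 - -5*9)=199, (-5*-33 - 21*7)=18; twice the area = |1705| = 1705; area = 1705/2; answer 1705/2
Part 3: B2 = 1705/2; threaded value p + q = 1707; r = 6; total draws C(10,3) = 120; favorable C(6,3) = 20; P = 1/6; answer 1/6
Part 4: B3 = 1/6; threaded value p + q = 7; w = -23; -9*(-23)^3 - 2*(-23)^2 + 4*(-23)^1 - 4 = (109503) + (-1058) + (-92) + (-4) = 108349; answer 108349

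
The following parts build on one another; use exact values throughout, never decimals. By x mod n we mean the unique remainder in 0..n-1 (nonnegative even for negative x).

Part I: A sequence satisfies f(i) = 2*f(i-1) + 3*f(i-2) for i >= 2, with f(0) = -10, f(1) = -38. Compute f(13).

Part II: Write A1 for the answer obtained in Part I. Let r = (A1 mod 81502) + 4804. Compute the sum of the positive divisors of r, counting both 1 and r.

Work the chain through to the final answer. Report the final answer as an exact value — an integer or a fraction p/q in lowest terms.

Part I: f(2) = 2*(-38) + 3*(-10) = -106; iterating: f(2)=-106, f(3)=-326, f(4)=-970, f(5)=-2918, f(6)=-8746, f(7)=-26246, f(8)=-78730, f(9)=-236198, f(10)=-708586, f(11)=-2125766, f(12)=-6377290, f(13)=-19131878; answer -19131878
Part II: A1 = -19131878; r = 25896; 25896 = 2^3 * 3 * 13 * 83; sigma = (1 + 2 + 4 + 8) * (1 + 3) * (1 + 13) * (1 + 83) = 15 * 4 * 14 * 84 = 70560; answer 70560

70560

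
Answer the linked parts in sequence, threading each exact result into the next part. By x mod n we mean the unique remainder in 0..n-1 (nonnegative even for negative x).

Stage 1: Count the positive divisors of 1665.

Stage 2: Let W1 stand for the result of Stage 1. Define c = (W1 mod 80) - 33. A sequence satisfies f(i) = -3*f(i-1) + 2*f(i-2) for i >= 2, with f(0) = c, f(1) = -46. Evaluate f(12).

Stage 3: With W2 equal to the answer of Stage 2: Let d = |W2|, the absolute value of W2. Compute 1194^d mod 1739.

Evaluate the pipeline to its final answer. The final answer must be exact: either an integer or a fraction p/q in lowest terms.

1296

Stage 1: 1665 = 3^2 * 5 * 37; number of divisors = (2+1) * (1+1) * (1+1) = 12; answer 12
Stage 2: W1 = 12; c = -21; f(2) = -3*(-46) + 2*(-21) = 96; iterating: f(2)=96, f(3)=-380, f(4)=1332, f(5)=-4756, f(6)=16932, f(7)=-60308, f(8)=214788, f(9)=-764980, f(10)=2724516, f(11)=-9703508, f(12)=34559556; answer 34559556
Stage 3: W2 = 34559556; d = 34559556; squarings mod 1739: 1194^1=1194, 1194^2=1395, 1194^4=84, 1194^8=100, 1194^16=1305, 1194^32=544, 1194^64=306, 1194^128=1469, 1194^256=1601, 1194^512=1654, 1194^1024=269, 1194^2048=1062, 1194^4096=972, 1194^8192=507, 1194^16384=1416, 1194^32768=1728, 1194^65536=121, 1194^131072=729, 1194^262144=1046, 1194^524288=285, 1194^1048576=1231, 1194^2097152=692, 1194^4194304=639, 1194^8388608=1395, 1194^16777216=84, 1194^33554432=100; 1194^34559556 = 1194^4 * 1194^64 * 1194^512 * 1194^1024 * 1194^4096 * 1194^16384 * 1194^65536 * 1194^131072 * 1194^262144 * 1194^524288 * 1194^33554432 = 1296 (mod 1739); answer 1296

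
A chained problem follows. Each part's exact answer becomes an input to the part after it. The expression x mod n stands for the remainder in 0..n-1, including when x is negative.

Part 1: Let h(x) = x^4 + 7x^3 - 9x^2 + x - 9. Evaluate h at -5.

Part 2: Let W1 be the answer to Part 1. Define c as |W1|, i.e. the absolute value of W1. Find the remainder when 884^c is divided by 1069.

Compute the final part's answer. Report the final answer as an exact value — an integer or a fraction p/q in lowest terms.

149

Part 1: 1*(-5)^4 + 7*(-5)^3 - 9*(-5)^2 + 1*(-5)^1 - 9 = (625) + (-875) + (-225) + (-5) + (-9) = -489; answer -489
Part 2: W1 = -489; c = 489; squarings mod 1069: 884^1=884, 884^2=17, 884^4=289, 884^8=139, 884^16=79, 884^32=896, 884^64=1066, 884^128=9, 884^256=81; 884^489 = 884^1 * 884^8 * 884^32 * 884^64 * 884^128 * 884^256 = 149 (mod 1069); answer 149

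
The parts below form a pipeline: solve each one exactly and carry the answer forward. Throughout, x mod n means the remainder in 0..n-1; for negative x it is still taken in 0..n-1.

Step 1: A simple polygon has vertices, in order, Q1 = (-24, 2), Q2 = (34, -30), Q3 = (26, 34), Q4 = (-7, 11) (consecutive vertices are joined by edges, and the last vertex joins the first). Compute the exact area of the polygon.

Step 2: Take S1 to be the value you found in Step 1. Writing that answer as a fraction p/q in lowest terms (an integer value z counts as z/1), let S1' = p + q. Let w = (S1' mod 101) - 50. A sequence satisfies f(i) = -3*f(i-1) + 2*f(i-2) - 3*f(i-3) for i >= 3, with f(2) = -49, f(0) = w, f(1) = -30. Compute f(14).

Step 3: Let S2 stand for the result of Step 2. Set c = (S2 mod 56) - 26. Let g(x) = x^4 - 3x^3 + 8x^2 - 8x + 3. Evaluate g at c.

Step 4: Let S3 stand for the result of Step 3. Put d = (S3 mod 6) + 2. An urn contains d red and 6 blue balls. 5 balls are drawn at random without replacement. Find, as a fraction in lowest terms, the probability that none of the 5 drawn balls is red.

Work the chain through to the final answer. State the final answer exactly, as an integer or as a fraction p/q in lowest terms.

1/21

Step 1: cross terms: (-24*-30 - 34*2)=652, (34*34 - 26*-30)=1936, (26*11 - -7*34)=524, (-7*2 - -24*11)=250; twice the area = |3362| = 3362; area = 1681; answer 1681
Step 2: S1 = 1681; threaded value p + q = 1682; w = 16; f(3) = -3*(-49) + 2*(-30) - 3*(16) = 39; iterating: f(3)=39, f(4)=-125, f(5)=600, f(6)=-2167, f(7)=8076, f(8)=-30362, f(9)=113739, f(10)=-426169, f(11)=1597071, f(12)=-5984768, f(13)=22426953, f(14)=-84041608; answer -84041608
Step 3: S2 = -84041608; c = -26; 1*(-26)^4 - 3*(-26)^3 + 8*(-26)^2 - 8*(-26)^1 + 3 = (456976) + (52728) + (5408) + (208) + (3) = 515323; answer 515323
Step 4: S3 = 515323; d = 3; total draws C(9,5) = 126; favorable C(6,5) = 6; P = 1/21; answer 1/21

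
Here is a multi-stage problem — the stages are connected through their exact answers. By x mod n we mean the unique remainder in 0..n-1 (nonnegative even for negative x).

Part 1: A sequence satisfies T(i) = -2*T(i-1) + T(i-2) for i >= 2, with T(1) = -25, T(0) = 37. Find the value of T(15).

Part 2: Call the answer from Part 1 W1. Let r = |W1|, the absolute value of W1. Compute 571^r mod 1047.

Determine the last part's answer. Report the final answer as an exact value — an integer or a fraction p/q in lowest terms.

Part 1: T(2) = -2*(-25) + 1*(37) = 87; iterating: T(2)=87, T(3)=-199, T(4)=485, T(5)=-1169, T(6)=2823, T(7)=-6815, T(8)=16453, T(9)=-39721, T(10)=95895, T(11)=-231511, T(12)=558917, T(13)=-1349345, T(14)=3257607, T(15)=-7864559; answer -7864559
Part 2: W1 = -7864559; r = 7864559; squarings mod 1047: 571^1=571, 571^2=424, 571^4=739, 571^8=634, 571^16=955, 571^32=88, 571^64=415, 571^128=517, 571^256=304, 571^512=280, 571^1024=922, 571^2048=967, 571^4096=118, 571^8192=313, 571^16384=598, 571^32768=577, 571^65536=1030, 571^131072=289, 571^262144=808, 571^524288=583, 571^1048576=661, 571^2097152=322, 571^4194304=31; 571^7864559 = 571^1 * 571^2 * 571^4 * 571^8 * 571^32 * 571^64 * 571^128 * 571^524288 * 571^1048576 * 571^2097152 * 571^4194304 = 1009 (mod 1047); answer 1009

1009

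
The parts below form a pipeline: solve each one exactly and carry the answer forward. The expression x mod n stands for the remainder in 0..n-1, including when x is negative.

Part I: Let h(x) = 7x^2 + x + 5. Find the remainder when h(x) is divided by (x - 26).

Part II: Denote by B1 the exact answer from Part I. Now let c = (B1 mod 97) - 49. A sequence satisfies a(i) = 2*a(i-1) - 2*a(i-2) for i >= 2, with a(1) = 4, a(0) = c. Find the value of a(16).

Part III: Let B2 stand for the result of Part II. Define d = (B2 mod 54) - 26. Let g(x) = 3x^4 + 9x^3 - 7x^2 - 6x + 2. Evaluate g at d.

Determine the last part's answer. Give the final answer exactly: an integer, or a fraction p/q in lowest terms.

405322

Part I: remainder = value at the root: 7*(26)^2 + 1*(26)^1 + 5 = (4732) + (26) + (5) = 4763; answer 4763
Part II: B1 = 4763; c = -39; a(2) = 2*(4) - 2*(-39) = 86; iterating: a(2)=86, a(3)=164, a(4)=156, a(5)=-16, a(6)=-344, a(7)=-656, a(8)=-624, a(9)=64, a(10)=1376, a(11)=2624, a(12)=2496, a(13)=-256, a(14)=-5504, a(15)=-10496, a(16)=-9984; answer -9984
Part III: B2 = -9984; d = -20; 3*(-20)^4 + 9*(-20)^3 - 7*(-20)^2 - 6*(-20)^1 + 2 = (480000) + (-72000) + (-2800) + (120) + (2) = 405322; answer 405322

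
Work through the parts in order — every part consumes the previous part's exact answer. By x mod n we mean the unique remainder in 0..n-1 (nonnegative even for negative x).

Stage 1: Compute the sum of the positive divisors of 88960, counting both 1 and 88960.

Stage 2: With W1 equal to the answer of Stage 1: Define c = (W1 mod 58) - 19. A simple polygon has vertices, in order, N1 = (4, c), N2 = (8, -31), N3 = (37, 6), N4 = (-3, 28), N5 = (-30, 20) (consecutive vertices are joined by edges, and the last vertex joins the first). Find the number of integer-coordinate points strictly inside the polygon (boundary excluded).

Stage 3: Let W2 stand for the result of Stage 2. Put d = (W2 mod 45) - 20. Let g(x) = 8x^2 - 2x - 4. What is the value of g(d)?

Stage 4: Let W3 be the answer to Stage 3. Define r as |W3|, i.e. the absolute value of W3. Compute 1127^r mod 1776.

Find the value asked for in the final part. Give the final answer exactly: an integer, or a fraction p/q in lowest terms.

Stage 1: 88960 = 2^7 * 5 * 139; sigma = (1 + 2 + 4 + 8 + 16 + 32 + 64 + 128) * (1 + 5) * (1 + 139) = 255 * 6 * 140 = 214200; answer 214200
Stage 2: W1 = 214200; c = -13; cross terms: (4*-31 - 8*-13)=-20, (8*6 - 37*-31)=1195, (37*28 - -3*6)=1054, (-3*20 - -30*28)=780, (-30*-13 - 4*20)=310; twice the area = |3319| = 3319; area = 3319/2; boundary points = 2 + 1 + 2 + 1 + 1 = 7; strictly interior points = area - boundary/2 + 1 = 1657; answer 1657
Stage 3: W2 = 1657; d = 17; 8*(17)^2 - 2*(17)^1 - 4 = (2312) + (-34) + (-4) = 2274; answer 2274
Stage 4: W3 = 2274; r = 2274; squarings mod 1776: 1127^1=1127, 1127^2=289, 1127^4=49, 1127^8=625, 1127^16=1681, 1127^32=145, 1127^64=1489, 1127^128=673, 1127^256=49, 1127^512=625, 1127^1024=1681, 1127^2048=145; 1127^2274 = 1127^2 * 1127^32 * 1127^64 * 1127^128 * 1127^2048 = 1729 (mod 1776); answer 1729

1729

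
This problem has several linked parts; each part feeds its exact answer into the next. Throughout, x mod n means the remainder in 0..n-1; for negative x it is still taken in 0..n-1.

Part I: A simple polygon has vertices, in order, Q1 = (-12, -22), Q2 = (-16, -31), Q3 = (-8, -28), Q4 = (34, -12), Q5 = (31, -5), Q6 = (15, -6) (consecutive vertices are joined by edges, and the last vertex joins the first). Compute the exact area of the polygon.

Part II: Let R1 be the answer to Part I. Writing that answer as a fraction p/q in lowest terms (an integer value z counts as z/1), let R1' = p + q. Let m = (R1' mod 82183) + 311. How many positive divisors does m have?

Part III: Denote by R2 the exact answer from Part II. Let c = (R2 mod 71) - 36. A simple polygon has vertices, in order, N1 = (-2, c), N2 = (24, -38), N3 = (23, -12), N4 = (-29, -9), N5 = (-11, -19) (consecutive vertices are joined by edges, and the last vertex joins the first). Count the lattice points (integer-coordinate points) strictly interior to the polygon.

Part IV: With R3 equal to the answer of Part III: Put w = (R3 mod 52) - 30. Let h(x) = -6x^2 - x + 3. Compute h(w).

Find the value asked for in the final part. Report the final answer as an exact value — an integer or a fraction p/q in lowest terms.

Part I: cross terms: (-12*-31 - -16*-22)=20, (-16*-28 - -8*-31)=200, (-8*-12 - 34*-28)=1048, (34*-5 - 31*-12)=202, (31*-6 - 15*-5)=-111, (15*-22 - -12*-6)=-402; twice the area = |957| = 957; area = 957/2; answer 957/2
Part II: R1 = 957/2; threaded value p + q = 959; m = 1270; 1270 = 2 * 5 * 127; number of divisors = (1+1) * (1+1) * (1+1) = 8; answer 8
Part III: R2 = 8; c = -28; cross terms: (-2*-38 - 24*-28)=748, (24*-12 - 23*-38)=586, (23*-9 - -29*-12)=-555, (-29*-19 - -11*-9)=452, (-11*-28 - -2*-19)=270; twice the area = |1501| = 1501; area = 1501/2; boundary points = 2 + 1 + 1 + 2 + 9 = 15; strictly interior points = area - boundary/2 + 1 = 744; answer 744
Part IV: R3 = 744; w = -14; -6*(-14)^2 - 1*(-14)^1 + 3 = (-1176) + (14) + (3) = -1159; answer -1159

-1159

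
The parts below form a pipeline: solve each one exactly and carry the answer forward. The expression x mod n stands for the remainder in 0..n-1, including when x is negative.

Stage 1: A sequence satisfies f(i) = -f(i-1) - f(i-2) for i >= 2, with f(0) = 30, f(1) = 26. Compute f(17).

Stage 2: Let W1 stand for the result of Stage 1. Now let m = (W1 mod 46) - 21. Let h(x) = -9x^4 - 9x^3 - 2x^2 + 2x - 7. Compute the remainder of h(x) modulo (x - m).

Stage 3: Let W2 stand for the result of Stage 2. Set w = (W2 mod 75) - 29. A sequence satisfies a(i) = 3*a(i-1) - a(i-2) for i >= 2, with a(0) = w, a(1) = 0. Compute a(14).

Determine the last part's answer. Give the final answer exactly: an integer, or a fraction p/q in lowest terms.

Stage 1: f(2) = -1*(26) - 1*(30) = -56; iterating: f(2)=-56, f(3)=30, f(4)=26, f(5)=-56, f(6)=30, f(7)=26, f(8)=-56, f(9)=30, f(10)=26, f(11)=-56, f(12)=30, f(13)=26, f(14)=-56, f(15)=30, f(16)=26, f(17)=-56; answer -56
Stage 2: W1 = -56; m = 15; remainder = value at the root: -9*(15)^4 - 9*(15)^3 - 2*(15)^2 + 2*(15)^1 - 7 = (-455625) + (-30375) + (-450) + (30) + (-7) = -486427; answer -486427
Stage 3: W2 = -486427; w = -6; a(2) = 3*(0) - 1*(-6) = 6; iterating: a(2)=6, a(3)=18, a(4)=48, a(5)=126, a(6)=330, a(7)=864, a(8)=2262, a(9)=5922, a(10)=15504, a(11)=40590, a(12)=106266, a(13)=278208, a(14)=728358; answer 728358

728358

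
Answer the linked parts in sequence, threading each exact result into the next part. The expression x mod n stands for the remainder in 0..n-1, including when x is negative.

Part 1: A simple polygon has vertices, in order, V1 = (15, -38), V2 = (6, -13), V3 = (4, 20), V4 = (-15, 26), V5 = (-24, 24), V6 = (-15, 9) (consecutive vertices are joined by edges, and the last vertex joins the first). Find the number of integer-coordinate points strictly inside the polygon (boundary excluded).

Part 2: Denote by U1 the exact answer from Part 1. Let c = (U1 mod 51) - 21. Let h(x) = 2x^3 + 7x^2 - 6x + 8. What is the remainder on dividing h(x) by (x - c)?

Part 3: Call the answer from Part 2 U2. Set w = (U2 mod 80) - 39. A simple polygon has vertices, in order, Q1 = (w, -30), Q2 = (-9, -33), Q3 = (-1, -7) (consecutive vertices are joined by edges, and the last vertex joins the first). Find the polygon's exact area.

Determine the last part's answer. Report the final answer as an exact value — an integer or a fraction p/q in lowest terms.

Part 1: cross terms: (15*-13 - 6*-38)=33, (6*20 - 4*-13)=172, (4*26 - -15*20)=404, (-15*24 - -24*26)=264, (-24*9 - -15*24)=144, (-15*-38 - 15*9)=435; twice the area = |1452| = 1452; area = 726; boundary points = 1 + 1 + 1 + 1 + 3 + 1 = 8; strictly interior points = area - boundary/2 + 1 = 723; answer 723
Part 2: U1 = 723; c = -12; remainder = value at the root: 2*(-12)^3 + 7*(-12)^2 - 6*(-12)^1 + 8 = (-3456) + (1008) + (72) + (8) = -2368; answer -2368
Part 3: U2 = -2368; w = -7; cross terms: (-7*-33 - -9*-30)=-39, (-9*-7 - -1*-33)=30, (-1*-30 - -7*-7)=-19; twice the area = |-28| = 28; area = 14; answer 14

14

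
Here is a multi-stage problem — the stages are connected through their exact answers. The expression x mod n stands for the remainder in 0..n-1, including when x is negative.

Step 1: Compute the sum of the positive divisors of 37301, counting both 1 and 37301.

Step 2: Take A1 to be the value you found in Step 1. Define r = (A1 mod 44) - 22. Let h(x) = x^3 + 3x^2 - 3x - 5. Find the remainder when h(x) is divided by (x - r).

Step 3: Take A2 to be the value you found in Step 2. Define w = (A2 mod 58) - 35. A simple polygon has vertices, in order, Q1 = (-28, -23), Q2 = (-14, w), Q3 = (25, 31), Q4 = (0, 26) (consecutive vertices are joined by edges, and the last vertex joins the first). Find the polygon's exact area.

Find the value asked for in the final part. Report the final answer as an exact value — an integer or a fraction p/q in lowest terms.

1159

Step 1: 37301 = 11 * 3391; sigma = (1 + 11) * (1 + 3391) = 12 * 3392 = 40704; answer 40704
Step 2: A1 = 40704; r = -18; remainder = value at the root: 1*(-18)^3 + 3*(-18)^2 - 3*(-18)^1 - 5 = (-5832) + (972) + (54) + (-5) = -4811; answer -4811
Step 3: A2 = -4811; w = -32; cross terms: (-28*-32 - -14*-23)=574, (-14*31 - 25*-32)=366, (25*26 - 0*31)=650, (0*-23 - -28*26)=728; twice the area = |2318| = 2318; area = 1159; answer 1159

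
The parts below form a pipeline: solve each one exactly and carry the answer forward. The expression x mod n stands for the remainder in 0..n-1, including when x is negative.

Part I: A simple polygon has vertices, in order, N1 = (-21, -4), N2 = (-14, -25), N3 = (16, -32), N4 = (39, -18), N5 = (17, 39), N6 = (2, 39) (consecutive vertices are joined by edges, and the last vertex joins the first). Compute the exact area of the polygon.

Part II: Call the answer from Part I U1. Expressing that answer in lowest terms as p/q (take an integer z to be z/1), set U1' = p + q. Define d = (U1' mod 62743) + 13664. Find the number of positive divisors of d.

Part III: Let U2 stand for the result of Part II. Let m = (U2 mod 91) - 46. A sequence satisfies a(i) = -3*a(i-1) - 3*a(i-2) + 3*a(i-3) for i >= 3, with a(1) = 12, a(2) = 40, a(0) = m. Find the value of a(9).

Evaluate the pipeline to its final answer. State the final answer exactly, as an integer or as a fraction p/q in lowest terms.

40068

Part I: cross terms: (-21*-25 - -14*-4)=469, (-14*-32 - 16*-25)=848, (16*-18 - 39*-32)=960, (39*39 - 17*-18)=1827, (17*39 - 2*39)=585, (2*-4 - -21*39)=811; twice the area = |5500| = 5500; area = 2750; answer 2750
Part II: U1 = 2750; threaded value p + q = 2751; d = 16415; 16415 = 5 * 7^2 * 67; number of divisors = (1+1) * (2+1) * (1+1) = 12; answer 12
Part III: U2 = 12; m = -34; a(3) = -3*(40) - 3*(12) + 3*(-34) = -258; iterating: a(3)=-258, a(4)=690, a(5)=-1176, a(6)=684, a(7)=3546, a(8)=-16218, a(9)=40068; answer 40068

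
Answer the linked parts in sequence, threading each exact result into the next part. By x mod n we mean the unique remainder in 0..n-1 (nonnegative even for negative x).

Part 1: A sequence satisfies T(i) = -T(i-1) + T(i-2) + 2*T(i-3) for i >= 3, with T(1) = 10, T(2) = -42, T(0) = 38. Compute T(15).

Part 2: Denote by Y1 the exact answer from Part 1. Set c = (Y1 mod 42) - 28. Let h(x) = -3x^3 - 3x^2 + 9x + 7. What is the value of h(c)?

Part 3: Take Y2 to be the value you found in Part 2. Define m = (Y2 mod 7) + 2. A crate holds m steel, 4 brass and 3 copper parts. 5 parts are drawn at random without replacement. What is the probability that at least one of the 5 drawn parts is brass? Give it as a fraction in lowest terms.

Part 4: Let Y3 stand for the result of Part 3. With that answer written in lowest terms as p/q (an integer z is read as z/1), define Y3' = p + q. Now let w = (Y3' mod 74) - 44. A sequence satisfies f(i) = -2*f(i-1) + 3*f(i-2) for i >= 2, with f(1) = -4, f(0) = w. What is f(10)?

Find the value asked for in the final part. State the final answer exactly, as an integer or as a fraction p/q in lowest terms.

88574

Part 1: T(3) = -1*(-42) + 1*(10) + 2*(38) = 128; iterating: T(3)=128, T(4)=-150, T(5)=194, T(6)=-88, T(7)=-18, T(8)=318, T(9)=-512, T(10)=794, T(11)=-670, T(12)=440, T(13)=478, T(14)=-1378, T(15)=2736; answer 2736
Part 2: Y1 = 2736; c = -22; -3*(-22)^3 - 3*(-22)^2 + 9*(-22)^1 + 7 = (31944) + (-1452) + (-198) + (7) = 30301; answer 30301
Part 3: Y2 = 30301; m = 7; total draws C(14,5) = 2002; complement C(10,5) = 252; favorable 2002 - 252 = 1750; P = 125/143; answer 125/143
Part 4: Y3 = 125/143; threaded value p + q = 268; w = 2; f(2) = -2*(-4) + 3*(2) = 14; iterating: f(2)=14, f(3)=-40, f(4)=122, f(5)=-364, f(6)=1094, f(7)=-3280, f(8)=9842, f(9)=-29524, f(10)=88574; answer 88574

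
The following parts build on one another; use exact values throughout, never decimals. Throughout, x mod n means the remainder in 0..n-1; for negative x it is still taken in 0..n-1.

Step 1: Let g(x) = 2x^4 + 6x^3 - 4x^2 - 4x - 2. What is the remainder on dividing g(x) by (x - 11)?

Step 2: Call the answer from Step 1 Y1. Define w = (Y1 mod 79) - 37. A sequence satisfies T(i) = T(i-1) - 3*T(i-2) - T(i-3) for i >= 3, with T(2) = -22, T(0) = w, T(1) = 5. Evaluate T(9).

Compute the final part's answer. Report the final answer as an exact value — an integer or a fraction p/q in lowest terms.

1053

Step 1: remainder = value at the root: 2*(11)^4 + 6*(11)^3 - 4*(11)^2 - 4*(11)^1 - 2 = (29282) + (7986) + (-484) + (-44) + (-2) = 36738; answer 36738
Step 2: Y1 = 36738; w = -34; T(3) = 1*(-22) - 3*(5) - 1*(-34) = -3; iterating: T(3)=-3, T(4)=58, T(5)=89, T(6)=-82, T(7)=-407, T(8)=-250, T(9)=1053; answer 1053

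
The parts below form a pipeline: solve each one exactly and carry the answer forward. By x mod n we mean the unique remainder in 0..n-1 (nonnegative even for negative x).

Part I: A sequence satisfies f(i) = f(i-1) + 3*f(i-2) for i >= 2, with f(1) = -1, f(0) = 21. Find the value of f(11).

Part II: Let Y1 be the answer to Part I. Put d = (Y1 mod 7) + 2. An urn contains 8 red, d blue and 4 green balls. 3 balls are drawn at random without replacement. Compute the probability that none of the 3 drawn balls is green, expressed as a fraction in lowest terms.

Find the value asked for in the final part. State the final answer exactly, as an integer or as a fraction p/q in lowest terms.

Part I: f(2) = 1*(-1) + 3*(21) = 62; iterating: f(2)=62, f(3)=59, f(4)=245, f(5)=422, f(6)=1157, f(7)=2423, f(8)=5894, f(9)=13163, f(10)=30845, f(11)=70334; answer 70334
Part II: Y1 = 70334; d = 7; total draws C(19,3) = 969; favorable C(15,3) = 455; P = 455/969; answer 455/969

455/969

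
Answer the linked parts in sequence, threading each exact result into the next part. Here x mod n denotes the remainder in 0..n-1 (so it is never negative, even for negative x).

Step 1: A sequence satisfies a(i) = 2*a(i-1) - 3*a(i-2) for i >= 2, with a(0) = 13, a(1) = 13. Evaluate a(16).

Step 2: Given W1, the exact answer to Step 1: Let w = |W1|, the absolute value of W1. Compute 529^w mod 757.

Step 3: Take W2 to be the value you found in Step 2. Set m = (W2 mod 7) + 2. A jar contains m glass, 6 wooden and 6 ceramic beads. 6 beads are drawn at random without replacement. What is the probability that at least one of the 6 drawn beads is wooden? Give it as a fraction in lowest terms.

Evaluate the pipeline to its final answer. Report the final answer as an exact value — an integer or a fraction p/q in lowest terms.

11919/12920

Step 1: a(2) = 2*(13) - 3*(13) = -13; iterating: a(2)=-13, a(3)=-65, a(4)=-91, a(5)=13, a(6)=299, a(7)=559, a(8)=221, a(9)=-1235, a(10)=-3133, a(11)=-2561, a(12)=4277, a(13)=16237, a(14)=19643, a(15)=-9425, a(16)=-77779; answer -77779
Step 2: W1 = -77779; w = 77779; squarings mod 757: 529^1=529, 529^2=508, 529^4=684, 529^8=30, 529^16=143, 529^32=10, 529^64=100, 529^128=159, 529^256=300, 529^512=674, 529^1024=76, 529^2048=477, 529^4096=429, 529^8192=90, 529^16384=530, 529^32768=53, 529^65536=538; 529^77779 = 529^1 * 529^2 * 529^16 * 529^64 * 529^128 * 529^256 * 529^512 * 529^1024 * 529^2048 * 529^8192 * 529^65536 = 328 (mod 757); answer 328
Step 3: W2 = 328; m = 8; total draws C(20,6) = 38760; complement C(14,6) = 3003; favorable 38760 - 3003 = 35757; P = 11919/12920; answer 11919/12920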